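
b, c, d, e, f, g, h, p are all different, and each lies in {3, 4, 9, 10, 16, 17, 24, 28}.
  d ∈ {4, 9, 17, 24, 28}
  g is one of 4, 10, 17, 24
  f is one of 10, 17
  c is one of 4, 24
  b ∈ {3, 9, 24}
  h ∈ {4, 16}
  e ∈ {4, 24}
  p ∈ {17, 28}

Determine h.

The 8 variables draw from only 8 values {3, 4, 9, 10, 16, 17, 24, 28}, so each is used; only b can be 3, hence b = 3.
The 7 still-open variables draw from only 7 values {4, 9, 10, 16, 17, 24, 28}, so each is used; only d can be 9, hence d = 9.
The 6 still-open variables together cover exactly {4, 10, 16, 17, 24, 28} — 6 values for 6 variables — and 16 appears only in h's list, so h = 16.

16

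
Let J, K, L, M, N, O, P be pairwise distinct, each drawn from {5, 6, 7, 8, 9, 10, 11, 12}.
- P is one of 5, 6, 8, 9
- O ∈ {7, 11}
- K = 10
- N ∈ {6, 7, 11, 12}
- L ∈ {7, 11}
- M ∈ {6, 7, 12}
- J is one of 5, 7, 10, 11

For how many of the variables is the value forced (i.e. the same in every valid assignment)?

K must be 10 (only option left). So J can't be 10.
The 2 variables L and O are confined to {7, 11}, which locks those values in; drop them from J, M, N.
J has just one choice, so J = 5. Eliminate 5 elsewhere: P.
M and N between them cover only {6, 12} — a naked pair. Remove those values from P.
Determined: J=5, K=10. The other variables each still have more than one consistent value. That makes 2.

2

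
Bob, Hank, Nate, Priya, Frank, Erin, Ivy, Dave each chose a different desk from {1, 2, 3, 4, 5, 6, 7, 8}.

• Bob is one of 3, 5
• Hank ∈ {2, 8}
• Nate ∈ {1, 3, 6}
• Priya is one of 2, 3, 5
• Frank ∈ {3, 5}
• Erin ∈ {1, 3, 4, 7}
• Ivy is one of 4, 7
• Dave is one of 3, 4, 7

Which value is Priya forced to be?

2

The 8 variables together cover exactly {1, 2, 3, 4, 5, 6, 7, 8} — 8 values for 8 variables — and 6 appears only in Nate's list, so Nate = 6.
Among the 7 still-open variables, 1 fits only Erin (and all 7 values in {1, 2, 3, 4, 5, 7, 8} must be used), so Erin = 1.
Among the 6 still-open variables, 8 fits only Hank (and all 6 values in {2, 3, 4, 5, 7, 8} must be used), so Hank = 8.
The 5 still-open variables together cover exactly {2, 3, 4, 5, 7} — 5 values for 5 variables — and 2 appears only in Priya's list, so Priya = 2.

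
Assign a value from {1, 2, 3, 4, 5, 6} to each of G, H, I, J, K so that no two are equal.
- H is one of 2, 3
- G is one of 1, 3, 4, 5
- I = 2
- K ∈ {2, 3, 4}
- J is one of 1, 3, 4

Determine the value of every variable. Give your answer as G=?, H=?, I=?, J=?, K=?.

I's domain is down to {2}, so I = 2. So H, K can't be 2.
That leaves H = 3. Strike 3 from G, J, K.
K has just one choice, so K = 4. Strike 4 from G, J.
That leaves J = 1. Remove 1 from G.
G has just one choice, so G = 5.

G=5, H=3, I=2, J=1, K=4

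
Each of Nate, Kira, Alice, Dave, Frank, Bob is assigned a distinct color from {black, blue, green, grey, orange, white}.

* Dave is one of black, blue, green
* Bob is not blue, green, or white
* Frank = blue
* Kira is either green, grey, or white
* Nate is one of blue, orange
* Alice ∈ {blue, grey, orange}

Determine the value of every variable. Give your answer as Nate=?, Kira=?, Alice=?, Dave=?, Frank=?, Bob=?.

Frank's domain is down to {blue}, so Frank = blue. Eliminate blue elsewhere: Nate, Alice, Dave.
Nate has just one choice, so Nate = orange. Eliminate orange elsewhere: Alice, Bob.
Alice's domain is down to {grey}, so Alice = grey. Strike grey from Kira, Bob.
That leaves Bob = black. Strike black from Dave.
That leaves Dave = green. Remove green from Kira.
That leaves Kira = white.

Nate=orange, Kira=white, Alice=grey, Dave=green, Frank=blue, Bob=black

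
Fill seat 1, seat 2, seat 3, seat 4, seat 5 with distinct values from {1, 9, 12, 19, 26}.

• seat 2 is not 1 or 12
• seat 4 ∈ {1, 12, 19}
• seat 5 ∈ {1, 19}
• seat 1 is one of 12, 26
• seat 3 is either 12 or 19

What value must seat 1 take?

26

Among the 5 variables, 9 fits only seat 2 (and all 5 values in {1, 9, 12, 19, 26} must be used), so seat 2 = 9.
The 4 still-open variables together cover exactly {1, 12, 19, 26} — 4 values for 4 variables — and 26 appears only in seat 1's list, so seat 1 = 26.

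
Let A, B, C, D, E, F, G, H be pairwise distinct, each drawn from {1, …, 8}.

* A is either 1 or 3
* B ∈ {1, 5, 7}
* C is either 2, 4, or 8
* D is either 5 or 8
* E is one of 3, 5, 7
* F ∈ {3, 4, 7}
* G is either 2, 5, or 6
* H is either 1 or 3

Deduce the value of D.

The 8 variables draw from only 8 values {1, 2, 3, 4, 5, 6, 7, 8}, so each is used; only G can be 6, hence G = 6.
Among the 7 still-open variables, 2 fits only C (and all 7 values in {1, 2, 3, 4, 5, 7, 8} must be used), so C = 2.
The 6 still-open variables draw from only 6 values {1, 3, 4, 5, 7, 8}, so each is used; only F can be 4, hence F = 4.
The 5 still-open variables draw from only 5 values {1, 3, 5, 7, 8}, so each is used; only D can be 8, hence D = 8.

8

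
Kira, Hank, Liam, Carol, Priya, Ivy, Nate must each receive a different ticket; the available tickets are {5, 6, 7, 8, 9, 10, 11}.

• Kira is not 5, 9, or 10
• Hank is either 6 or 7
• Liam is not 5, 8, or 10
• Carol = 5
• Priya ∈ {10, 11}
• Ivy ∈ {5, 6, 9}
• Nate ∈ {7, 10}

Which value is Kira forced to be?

8

Carol has just one choice, so Carol = 5. So Ivy can't be 5.
The 6 still-open variables draw from only 6 values {6, 7, 8, 9, 10, 11}, so each is used; only Kira can be 8, hence Kira = 8.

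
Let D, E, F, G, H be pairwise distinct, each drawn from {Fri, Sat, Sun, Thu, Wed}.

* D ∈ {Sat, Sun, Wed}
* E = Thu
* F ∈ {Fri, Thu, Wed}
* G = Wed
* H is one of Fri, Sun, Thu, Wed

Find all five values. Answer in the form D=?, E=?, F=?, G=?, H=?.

D=Sat, E=Thu, F=Fri, G=Wed, H=Sun

E must be Thu (only option left). Remove Thu from F, H.
That leaves G = Wed. Remove Wed from D, F, H.
That leaves F = Fri. So H can't be Fri.
H's domain is down to {Sun}, so H = Sun. Strike Sun from D.
D's domain is down to {Sat}, so D = Sat.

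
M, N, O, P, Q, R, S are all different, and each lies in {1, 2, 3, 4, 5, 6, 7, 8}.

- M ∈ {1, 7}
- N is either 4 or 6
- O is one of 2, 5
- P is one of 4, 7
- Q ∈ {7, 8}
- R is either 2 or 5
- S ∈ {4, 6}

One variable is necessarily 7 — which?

P

The 7 variables together cover exactly {1, 2, 4, 5, 6, 7, 8} — 7 values for 7 variables — and 1 appears only in M's list, so M = 1.
Among the 6 still-open variables, 8 fits only Q (and all 6 values in {2, 4, 5, 6, 7, 8} must be used), so Q = 8.
The 5 still-open variables together cover exactly {2, 4, 5, 6, 7} — 5 values for 5 variables — and 7 appears only in P's list, so P = 7.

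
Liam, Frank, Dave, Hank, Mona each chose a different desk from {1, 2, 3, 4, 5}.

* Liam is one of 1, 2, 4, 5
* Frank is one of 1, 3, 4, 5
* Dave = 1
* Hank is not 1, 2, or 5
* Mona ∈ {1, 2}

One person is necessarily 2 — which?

Mona

Dave must be 1 (only option left). Strike 1 from Liam, Frank, Mona.
So 2 goes to Mona.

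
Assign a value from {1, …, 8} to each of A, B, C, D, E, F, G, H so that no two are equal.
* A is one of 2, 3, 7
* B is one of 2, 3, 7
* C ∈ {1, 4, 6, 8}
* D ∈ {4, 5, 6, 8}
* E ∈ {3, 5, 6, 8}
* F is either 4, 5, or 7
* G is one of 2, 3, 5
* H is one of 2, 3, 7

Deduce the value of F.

The 8 variables together cover exactly {1, 2, 3, 4, 5, 6, 7, 8} — 8 values for 8 variables — and 1 appears only in C's list, so C = 1.
The 3 variables A, B, H are confined to {2, 3, 7}, which locks those values in; drop them from E, F, G.
G has just one choice, so G = 5. Eliminate 5 elsewhere: D, E, F.
So F = 4.

4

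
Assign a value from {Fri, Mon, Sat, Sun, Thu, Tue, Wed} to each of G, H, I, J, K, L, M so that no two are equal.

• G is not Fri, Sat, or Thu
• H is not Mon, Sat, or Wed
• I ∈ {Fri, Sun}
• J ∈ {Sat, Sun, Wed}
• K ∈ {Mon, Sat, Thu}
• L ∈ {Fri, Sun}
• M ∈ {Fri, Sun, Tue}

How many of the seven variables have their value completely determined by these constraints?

2

I and L share exactly the 2 values {Fri, Sun}; by pigeonhole those values go to them, so strike Fri, Sun from G, H, J, M.
M has just one choice, so M = Tue. Strike Tue from G, H.
H must be Thu (only option left). Strike Thu from K.
Determined: H=Thu, M=Tue. The other variables each still have more than one consistent value. That makes 2.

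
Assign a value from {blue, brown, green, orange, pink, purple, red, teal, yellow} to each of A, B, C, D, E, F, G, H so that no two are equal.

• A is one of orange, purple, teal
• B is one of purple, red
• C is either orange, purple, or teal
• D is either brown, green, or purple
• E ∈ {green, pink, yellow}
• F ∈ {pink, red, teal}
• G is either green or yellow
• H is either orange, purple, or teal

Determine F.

pink

Among the 8 variables, brown fits only D (and all 8 values in {brown, green, orange, pink, purple, red, teal, yellow} must be used), so D = brown.
A, C, H share exactly the 3 values {orange, purple, teal}; by pigeonhole those values go to them, so strike orange, purple, teal from B, F.
B must be red (only option left). Remove red from F.
So F = pink.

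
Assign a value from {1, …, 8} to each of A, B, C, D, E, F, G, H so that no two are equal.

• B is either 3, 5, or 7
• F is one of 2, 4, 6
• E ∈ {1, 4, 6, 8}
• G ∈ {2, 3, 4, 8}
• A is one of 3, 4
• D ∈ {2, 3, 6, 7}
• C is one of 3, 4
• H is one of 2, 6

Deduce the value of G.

8

Among the 8 variables, 1 fits only E (and all 8 values in {1, 2, 3, 4, 5, 6, 7, 8} must be used), so E = 1.
The 7 still-open variables draw from only 7 values {2, 3, 4, 5, 6, 7, 8}, so each is used; only B can be 5, hence B = 5.
Among the 6 still-open variables, 7 fits only D (and all 6 values in {2, 3, 4, 6, 7, 8} must be used), so D = 7.
The 5 still-open variables draw from only 5 values {2, 3, 4, 6, 8}, so each is used; only G can be 8, hence G = 8.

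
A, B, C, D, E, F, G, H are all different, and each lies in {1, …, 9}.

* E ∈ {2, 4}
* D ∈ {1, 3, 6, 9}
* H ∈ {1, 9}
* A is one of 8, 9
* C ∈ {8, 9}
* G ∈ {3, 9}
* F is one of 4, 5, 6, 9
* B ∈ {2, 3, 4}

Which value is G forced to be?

The 8 variables together cover exactly {1, 2, 3, 4, 5, 6, 8, 9} — 8 values for 8 variables — and 5 appears only in F's list, so F = 5.
The 7 still-open variables draw from only 7 values {1, 2, 3, 4, 6, 8, 9}, so each is used; only D can be 6, hence D = 6.
The 6 still-open variables together cover exactly {1, 2, 3, 4, 8, 9} — 6 values for 6 variables — and 1 appears only in H's list, so H = 1.
A and C share exactly the 2 values {8, 9}; by pigeonhole those values go to them, so strike 8, 9 from G.
So G = 3.

3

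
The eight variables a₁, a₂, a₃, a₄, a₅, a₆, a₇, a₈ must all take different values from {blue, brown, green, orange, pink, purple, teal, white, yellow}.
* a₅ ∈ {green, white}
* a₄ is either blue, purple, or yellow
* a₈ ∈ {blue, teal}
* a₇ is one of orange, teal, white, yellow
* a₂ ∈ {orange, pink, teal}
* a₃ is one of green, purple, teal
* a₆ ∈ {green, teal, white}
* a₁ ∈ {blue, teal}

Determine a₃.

Among the 8 variables, pink fits only a₂ (and all 8 values in {blue, green, orange, pink, purple, teal, white, yellow} must be used), so a₂ = pink.
The 7 still-open variables draw from only 7 values {blue, green, orange, purple, teal, white, yellow}, so each is used; only a₇ can be orange, hence a₇ = orange.
Among the 6 still-open variables, yellow fits only a₄ (and all 6 values in {blue, green, purple, teal, white, yellow} must be used), so a₄ = yellow.
Among the 5 still-open variables, purple fits only a₃ (and all 5 values in {blue, green, purple, teal, white} must be used), so a₃ = purple.

purple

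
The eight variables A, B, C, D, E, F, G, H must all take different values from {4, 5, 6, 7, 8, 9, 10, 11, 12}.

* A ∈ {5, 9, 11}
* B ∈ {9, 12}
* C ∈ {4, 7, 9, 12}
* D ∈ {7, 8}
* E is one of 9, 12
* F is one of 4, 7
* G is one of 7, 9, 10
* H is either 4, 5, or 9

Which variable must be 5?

Among the 8 variables, 8 fits only D (and all 8 values in {4, 5, 7, 8, 9, 10, 11, 12} must be used), so D = 8.
The 7 still-open variables draw from only 7 values {4, 5, 7, 9, 10, 11, 12}, so each is used; only G can be 10, hence G = 10.
Among the 6 still-open variables, 11 fits only A (and all 6 values in {4, 5, 7, 9, 11, 12} must be used), so A = 11.
Among the 5 still-open variables, 5 fits only H (and all 5 values in {4, 5, 7, 9, 12} must be used), so H = 5.

H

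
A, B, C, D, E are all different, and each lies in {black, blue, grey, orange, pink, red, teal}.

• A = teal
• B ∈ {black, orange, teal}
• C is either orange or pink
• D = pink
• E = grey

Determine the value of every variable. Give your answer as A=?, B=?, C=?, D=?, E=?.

A=teal, B=black, C=orange, D=pink, E=grey

A must be teal (only option left). Remove teal from B.
That leaves D = pink. Eliminate pink elsewhere: C.
E must be grey (only option left).
That leaves C = orange. Remove orange from B.
B has just one choice, so B = black.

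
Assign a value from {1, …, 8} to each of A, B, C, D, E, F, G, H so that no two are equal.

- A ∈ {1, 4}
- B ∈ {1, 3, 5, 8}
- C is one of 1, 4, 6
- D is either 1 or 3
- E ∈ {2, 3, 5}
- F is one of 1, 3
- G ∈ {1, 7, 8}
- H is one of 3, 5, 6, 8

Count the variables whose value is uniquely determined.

The 8 variables together cover exactly {1, 2, 3, 4, 5, 6, 7, 8} — 8 values for 8 variables — and 2 appears only in E's list, so E = 2.
The 7 still-open variables draw from only 7 values {1, 3, 4, 5, 6, 7, 8}, so each is used; only G can be 7, hence G = 7.
D and F share exactly the 2 values {1, 3}; by pigeonhole those values go to them, so strike 1, 3 from A, B, C, H.
A must be 4 (only option left). Eliminate 4 elsewhere: C.
C's domain is down to {6}, so C = 6. Remove 6 from H.
Determined: A=4, C=6, E=2, G=7. The other variables each still have more than one consistent value. That makes 4.

4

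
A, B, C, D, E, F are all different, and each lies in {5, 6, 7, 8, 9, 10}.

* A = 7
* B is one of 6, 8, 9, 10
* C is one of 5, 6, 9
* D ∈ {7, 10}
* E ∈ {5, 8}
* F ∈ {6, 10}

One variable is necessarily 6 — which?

F

A must be 7 (only option left). So D can't be 7.
D must be 10 (only option left). Strike 10 from B, F.
So 6 goes to F.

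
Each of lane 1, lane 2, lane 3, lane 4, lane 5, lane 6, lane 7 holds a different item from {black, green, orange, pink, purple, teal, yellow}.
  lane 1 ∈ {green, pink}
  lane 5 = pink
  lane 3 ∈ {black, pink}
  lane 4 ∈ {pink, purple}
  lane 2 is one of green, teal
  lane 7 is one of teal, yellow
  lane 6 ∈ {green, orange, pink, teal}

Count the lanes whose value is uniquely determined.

lane 5 must be pink (only option left). Eliminate pink elsewhere: lane 1, lane 3, lane 4, lane 6.
lane 1 has just one choice, so lane 1 = green. So lane 2, lane 6 can't be green.
That leaves lane 2 = teal. Remove teal from lane 6, lane 7.
That leaves lane 3 = black.
lane 4 must be purple (only option left).
That leaves lane 6 = orange.
lane 7 must be yellow (only option left).
Every lane is fixed: lane 1=green, lane 2=teal, lane 3=black, lane 4=purple, lane 5=pink, lane 6=orange, lane 7=yellow. That makes 7.

7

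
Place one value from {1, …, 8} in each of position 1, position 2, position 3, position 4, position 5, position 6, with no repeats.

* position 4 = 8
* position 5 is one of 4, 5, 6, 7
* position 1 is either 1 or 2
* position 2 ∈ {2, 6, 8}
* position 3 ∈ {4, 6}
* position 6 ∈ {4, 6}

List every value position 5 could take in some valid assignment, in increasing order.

position 4's domain is down to {8}, so position 4 = 8. So position 2 can't be 8.
position 3 and position 6 share exactly the 2 values {4, 6}; by pigeonhole those values go to them, so strike 4, 6 from position 2, position 5.
position 2 has just one choice, so position 2 = 2. So position 1 can't be 2.
position 1 has just one choice, so position 1 = 1.
No further eliminations apply; position 5 can still be any of 5, 7.

5, 7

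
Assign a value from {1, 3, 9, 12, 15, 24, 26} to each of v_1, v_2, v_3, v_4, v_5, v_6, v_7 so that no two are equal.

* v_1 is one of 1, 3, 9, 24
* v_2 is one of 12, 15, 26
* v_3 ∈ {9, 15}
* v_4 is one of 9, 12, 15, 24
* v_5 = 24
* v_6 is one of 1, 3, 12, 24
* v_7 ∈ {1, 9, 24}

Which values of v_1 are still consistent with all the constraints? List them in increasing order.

v_5 has just one choice, so v_5 = 24. So v_1, v_4, v_6, v_7 can't be 24.
Among the 6 still-open variables, 26 fits only v_2 (and all 6 values in {1, 3, 9, 12, 15, 26} must be used), so v_2 = 26.
No further eliminations apply; v_1 can still be any of 1, 3, 9.

1, 3, 9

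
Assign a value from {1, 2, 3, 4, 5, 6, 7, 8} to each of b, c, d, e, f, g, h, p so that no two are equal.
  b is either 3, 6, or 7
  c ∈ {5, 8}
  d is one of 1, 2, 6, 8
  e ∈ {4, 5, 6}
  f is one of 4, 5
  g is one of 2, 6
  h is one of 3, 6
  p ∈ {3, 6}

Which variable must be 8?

c

Among the 8 variables, 1 fits only d (and all 8 values in {1, 2, 3, 4, 5, 6, 7, 8} must be used), so d = 1.
Among the 7 still-open variables, 2 fits only g (and all 7 values in {2, 3, 4, 5, 6, 7, 8} must be used), so g = 2.
The 6 still-open variables together cover exactly {3, 4, 5, 6, 7, 8} — 6 values for 6 variables — and 7 appears only in b's list, so b = 7.
The 5 still-open variables together cover exactly {3, 4, 5, 6, 8} — 5 values for 5 variables — and 8 appears only in c's list, so c = 8.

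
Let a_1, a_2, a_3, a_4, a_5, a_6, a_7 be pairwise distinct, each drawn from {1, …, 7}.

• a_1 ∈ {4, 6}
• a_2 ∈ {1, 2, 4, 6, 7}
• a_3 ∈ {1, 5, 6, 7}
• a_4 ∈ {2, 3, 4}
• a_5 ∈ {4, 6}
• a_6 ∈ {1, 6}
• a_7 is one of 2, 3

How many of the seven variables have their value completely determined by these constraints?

3

The 7 variables draw from only 7 values {1, 2, 3, 4, 5, 6, 7}, so each is used; only a_3 can be 5, hence a_3 = 5.
The 6 still-open variables draw from only 6 values {1, 2, 3, 4, 6, 7}, so each is used; only a_2 can be 7, hence a_2 = 7.
The 5 still-open variables together cover exactly {1, 2, 3, 4, 6} — 5 values for 5 variables — and 1 appears only in a_6's list, so a_6 = 1.
a_1 and a_5 between them cover only {4, 6} — a naked pair. Remove those values from a_4.
Determined: a_2=7, a_3=5, a_6=1. The other variables each still have more than one consistent value. That makes 3.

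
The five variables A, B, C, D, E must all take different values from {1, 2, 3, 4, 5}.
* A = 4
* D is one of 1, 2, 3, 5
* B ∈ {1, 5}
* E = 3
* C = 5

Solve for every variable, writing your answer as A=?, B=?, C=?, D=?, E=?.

A has just one choice, so A = 4.
C must be 5 (only option left). Remove 5 from B, D.
E has just one choice, so E = 3. Remove 3 from D.
B has just one choice, so B = 1. So D can't be 1.
That leaves D = 2.

A=4, B=1, C=5, D=2, E=3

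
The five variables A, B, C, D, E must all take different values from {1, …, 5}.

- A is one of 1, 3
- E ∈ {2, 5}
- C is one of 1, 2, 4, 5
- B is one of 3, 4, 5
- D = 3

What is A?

1

D has just one choice, so D = 3. Remove 3 from A, B.
So A = 1.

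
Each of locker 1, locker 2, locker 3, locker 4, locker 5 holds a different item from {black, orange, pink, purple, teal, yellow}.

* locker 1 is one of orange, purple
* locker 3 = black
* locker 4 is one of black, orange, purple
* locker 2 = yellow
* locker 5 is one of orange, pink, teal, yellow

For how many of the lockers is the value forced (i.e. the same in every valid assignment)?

locker 2 must be yellow (only option left). Eliminate yellow elsewhere: locker 5.
locker 3 has just one choice, so locker 3 = black. Remove black from locker 4.
locker 1 and locker 4 share exactly the 2 values {orange, purple}; by pigeonhole those values go to them, so strike orange, purple from locker 5.
Determined: locker 2=yellow, locker 3=black. The other lockers each still have more than one consistent value. That makes 2.

2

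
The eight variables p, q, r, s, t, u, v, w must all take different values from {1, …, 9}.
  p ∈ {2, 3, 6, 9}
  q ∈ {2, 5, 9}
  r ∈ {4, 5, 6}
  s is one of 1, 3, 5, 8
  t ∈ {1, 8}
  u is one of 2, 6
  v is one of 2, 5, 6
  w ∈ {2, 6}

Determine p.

The 8 variables draw from only 8 values {1, 2, 3, 4, 5, 6, 8, 9}, so each is used; only r can be 4, hence r = 4.
The 2 variables u and w are confined to {2, 6}, which locks those values in; drop them from p, q, v.
v has just one choice, so v = 5. So q, s can't be 5.
q has just one choice, so q = 9. Strike 9 from p.
So p = 3.

3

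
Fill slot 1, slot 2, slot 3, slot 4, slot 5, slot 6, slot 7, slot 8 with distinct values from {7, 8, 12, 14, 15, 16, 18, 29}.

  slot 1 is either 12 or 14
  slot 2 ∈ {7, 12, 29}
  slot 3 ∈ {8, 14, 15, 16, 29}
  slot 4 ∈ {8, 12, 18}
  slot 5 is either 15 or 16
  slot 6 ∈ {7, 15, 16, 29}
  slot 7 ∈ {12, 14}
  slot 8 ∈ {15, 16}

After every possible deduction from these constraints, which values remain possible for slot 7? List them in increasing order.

The 8 variables draw from only 8 values {7, 8, 12, 14, 15, 16, 18, 29}, so each is used; only slot 4 can be 18, hence slot 4 = 18.
The 7 still-open variables together cover exactly {7, 8, 12, 14, 15, 16, 29} — 7 values for 7 variables — and 8 appears only in slot 3's list, so slot 3 = 8.
slot 1 and slot 7 share exactly the 2 values {12, 14}; by pigeonhole those values go to them, so strike 12, 14 from slot 2.
slot 5 and slot 8 between them cover only {15, 16} — a naked pair. Remove those values from slot 6.
No further eliminations apply; slot 7 can still be any of 12, 14.

12, 14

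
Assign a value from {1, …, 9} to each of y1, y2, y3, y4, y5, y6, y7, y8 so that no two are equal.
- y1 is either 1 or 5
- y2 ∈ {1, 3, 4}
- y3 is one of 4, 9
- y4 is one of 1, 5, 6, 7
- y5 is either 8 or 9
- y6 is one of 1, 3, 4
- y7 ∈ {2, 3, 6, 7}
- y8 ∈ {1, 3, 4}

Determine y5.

8

The 3 variables y2, y6, y8 are confined to {1, 3, 4}, which locks those values in; drop them from y1, y3, y4, y7.
y1 must be 5 (only option left). Strike 5 from y4.
y3 has just one choice, so y3 = 9. Strike 9 from y5.
So y5 = 8.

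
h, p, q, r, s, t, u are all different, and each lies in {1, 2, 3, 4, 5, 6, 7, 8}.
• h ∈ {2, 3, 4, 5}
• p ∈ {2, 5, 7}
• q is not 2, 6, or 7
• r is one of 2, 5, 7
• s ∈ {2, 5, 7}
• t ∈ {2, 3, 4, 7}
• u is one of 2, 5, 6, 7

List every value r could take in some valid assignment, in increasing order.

p, r, s between them cover only {2, 5, 7} — a naked triple. Remove those values from h, q, t, u.
That leaves u = 6.
h and t between them cover only {3, 4} — a naked pair. Remove those values from q.
No further eliminations apply; r can still be any of 2, 5, 7.

2, 5, 7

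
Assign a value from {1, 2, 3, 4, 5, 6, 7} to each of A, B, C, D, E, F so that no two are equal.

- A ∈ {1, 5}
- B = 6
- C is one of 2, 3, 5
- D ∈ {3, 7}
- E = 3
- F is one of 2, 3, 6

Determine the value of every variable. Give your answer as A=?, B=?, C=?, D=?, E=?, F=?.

B's domain is down to {6}, so B = 6. So F can't be 6.
E has just one choice, so E = 3. Strike 3 from C, D, F.
F's domain is down to {2}, so F = 2. Eliminate 2 elsewhere: C.
That leaves C = 5. So A can't be 5.
D has just one choice, so D = 7.
A must be 1 (only option left).

A=1, B=6, C=5, D=7, E=3, F=2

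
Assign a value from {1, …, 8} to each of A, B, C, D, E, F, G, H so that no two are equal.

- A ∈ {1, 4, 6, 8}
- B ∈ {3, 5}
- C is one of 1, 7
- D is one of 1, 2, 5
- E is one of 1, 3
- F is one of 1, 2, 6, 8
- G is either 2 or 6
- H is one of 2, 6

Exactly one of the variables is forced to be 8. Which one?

F

The 8 variables together cover exactly {1, 2, 3, 4, 5, 6, 7, 8} — 8 values for 8 variables — and 4 appears only in A's list, so A = 4.
The 7 still-open variables together cover exactly {1, 2, 3, 5, 6, 7, 8} — 7 values for 7 variables — and 7 appears only in C's list, so C = 7.
The 6 still-open variables together cover exactly {1, 2, 3, 5, 6, 8} — 6 values for 6 variables — and 8 appears only in F's list, so F = 8.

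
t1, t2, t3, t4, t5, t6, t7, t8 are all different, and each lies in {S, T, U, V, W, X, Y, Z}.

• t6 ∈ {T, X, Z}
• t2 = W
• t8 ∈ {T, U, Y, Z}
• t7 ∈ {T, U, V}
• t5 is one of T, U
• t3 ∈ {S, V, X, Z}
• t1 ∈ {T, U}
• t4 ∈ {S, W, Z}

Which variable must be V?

t2's domain is down to {W}, so t2 = W. Remove W from t4.
Among the 7 still-open variables, Y fits only t8 (and all 7 values in {S, T, U, V, X, Y, Z} must be used), so t8 = Y.
t1 and t5 between them cover only {T, U} — a naked pair. Remove those values from t6, t7.
So V goes to t7.

t7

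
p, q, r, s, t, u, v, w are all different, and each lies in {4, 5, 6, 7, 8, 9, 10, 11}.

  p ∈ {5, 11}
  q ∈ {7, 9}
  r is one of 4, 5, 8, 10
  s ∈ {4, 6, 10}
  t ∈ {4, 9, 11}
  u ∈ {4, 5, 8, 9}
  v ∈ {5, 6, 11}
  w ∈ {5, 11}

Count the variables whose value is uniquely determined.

The 8 variables draw from only 8 values {4, 5, 6, 7, 8, 9, 10, 11}, so each is used; only q can be 7, hence q = 7.
p and w between them cover only {5, 11} — a naked pair. Remove those values from r, t, u, v.
That leaves v = 6. Eliminate 6 elsewhere: s.
Determined: q=7, v=6. The other variables each still have more than one consistent value. That makes 2.

2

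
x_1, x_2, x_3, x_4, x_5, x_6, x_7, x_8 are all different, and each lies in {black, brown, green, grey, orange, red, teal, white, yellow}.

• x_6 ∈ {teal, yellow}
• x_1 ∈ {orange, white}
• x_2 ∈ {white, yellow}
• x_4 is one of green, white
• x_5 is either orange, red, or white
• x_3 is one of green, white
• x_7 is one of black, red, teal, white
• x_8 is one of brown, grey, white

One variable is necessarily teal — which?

The 2 variables x_3 and x_4 are confined to {green, white}, which locks those values in; drop them from x_1, x_2, x_5, x_7, x_8.
That leaves x_1 = orange. So x_5 can't be orange.
That leaves x_2 = yellow. Strike yellow from x_6.
So teal goes to x_6.

x_6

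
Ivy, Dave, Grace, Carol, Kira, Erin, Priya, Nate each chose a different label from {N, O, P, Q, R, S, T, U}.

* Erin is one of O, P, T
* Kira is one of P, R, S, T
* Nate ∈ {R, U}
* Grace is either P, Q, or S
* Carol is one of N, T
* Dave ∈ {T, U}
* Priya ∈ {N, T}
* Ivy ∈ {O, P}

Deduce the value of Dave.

U

The 8 variables together cover exactly {N, O, P, Q, R, S, T, U} — 8 values for 8 variables — and Q appears only in Grace's list, so Grace = Q.
The 7 still-open variables together cover exactly {N, O, P, R, S, T, U} — 7 values for 7 variables — and S appears only in Kira's list, so Kira = S.
Among the 6 still-open variables, R fits only Nate (and all 6 values in {N, O, P, R, T, U} must be used), so Nate = R.
Among the 5 still-open variables, U fits only Dave (and all 5 values in {N, O, P, T, U} must be used), so Dave = U.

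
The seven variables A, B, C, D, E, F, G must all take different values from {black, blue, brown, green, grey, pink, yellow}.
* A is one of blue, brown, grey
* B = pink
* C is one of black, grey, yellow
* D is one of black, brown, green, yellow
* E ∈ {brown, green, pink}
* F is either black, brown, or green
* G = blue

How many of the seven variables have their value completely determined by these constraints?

B's domain is down to {pink}, so B = pink. Remove pink from E.
That leaves G = blue. Remove blue from A.
Determined: B=pink, G=blue. The other variables each still have more than one consistent value. That makes 2.

2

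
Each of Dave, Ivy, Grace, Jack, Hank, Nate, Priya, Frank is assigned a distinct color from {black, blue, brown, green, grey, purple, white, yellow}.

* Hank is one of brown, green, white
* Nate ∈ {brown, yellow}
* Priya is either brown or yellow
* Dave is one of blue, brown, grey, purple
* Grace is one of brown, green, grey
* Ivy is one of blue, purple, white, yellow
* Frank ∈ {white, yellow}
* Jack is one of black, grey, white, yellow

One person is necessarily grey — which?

The 8 variables draw from only 8 values {black, blue, brown, green, grey, purple, white, yellow}, so each is used; only Jack can be black, hence Jack = black.
The 2 variables Nate and Priya are confined to {brown, yellow}, which locks those values in; drop them from Dave, Ivy, Grace, Hank, Frank.
That leaves Frank = white. Remove white from Ivy, Hank.
That leaves Hank = green. Remove green from Grace.
So grey goes to Grace.

Grace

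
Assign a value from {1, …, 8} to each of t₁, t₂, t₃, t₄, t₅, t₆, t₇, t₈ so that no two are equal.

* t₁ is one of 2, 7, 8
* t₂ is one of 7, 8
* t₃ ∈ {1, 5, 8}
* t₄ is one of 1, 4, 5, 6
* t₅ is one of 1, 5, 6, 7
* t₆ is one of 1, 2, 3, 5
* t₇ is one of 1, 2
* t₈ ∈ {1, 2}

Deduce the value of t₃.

The 8 variables together cover exactly {1, 2, 3, 4, 5, 6, 7, 8} — 8 values for 8 variables — and 3 appears only in t₆'s list, so t₆ = 3.
The 7 still-open variables draw from only 7 values {1, 2, 4, 5, 6, 7, 8}, so each is used; only t₄ can be 4, hence t₄ = 4.
The 6 still-open variables together cover exactly {1, 2, 5, 6, 7, 8} — 6 values for 6 variables — and 6 appears only in t₅'s list, so t₅ = 6.
Among the 5 still-open variables, 5 fits only t₃ (and all 5 values in {1, 2, 5, 7, 8} must be used), so t₃ = 5.

5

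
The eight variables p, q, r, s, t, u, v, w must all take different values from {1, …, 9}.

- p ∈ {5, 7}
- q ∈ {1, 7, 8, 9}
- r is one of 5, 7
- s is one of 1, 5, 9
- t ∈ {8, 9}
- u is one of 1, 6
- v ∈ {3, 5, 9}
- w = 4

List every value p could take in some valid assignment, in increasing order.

w has just one choice, so w = 4.
Among the 7 still-open variables, 3 fits only v (and all 7 values in {1, 3, 5, 6, 7, 8, 9} must be used), so v = 3.
Among the 6 still-open variables, 6 fits only u (and all 6 values in {1, 5, 6, 7, 8, 9} must be used), so u = 6.
p and r between them cover only {5, 7} — a naked pair. Remove those values from q, s.
No further eliminations apply; p can still be any of 5, 7.

5, 7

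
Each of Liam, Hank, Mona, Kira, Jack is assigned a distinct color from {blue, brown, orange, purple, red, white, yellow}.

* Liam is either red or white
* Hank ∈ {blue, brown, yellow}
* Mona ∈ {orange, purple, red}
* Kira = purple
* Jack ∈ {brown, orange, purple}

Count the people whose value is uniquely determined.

Kira has just one choice, so Kira = purple. So Mona, Jack can't be purple.
Determined: Kira=purple. The other people each still have more than one consistent value. That makes 1.

1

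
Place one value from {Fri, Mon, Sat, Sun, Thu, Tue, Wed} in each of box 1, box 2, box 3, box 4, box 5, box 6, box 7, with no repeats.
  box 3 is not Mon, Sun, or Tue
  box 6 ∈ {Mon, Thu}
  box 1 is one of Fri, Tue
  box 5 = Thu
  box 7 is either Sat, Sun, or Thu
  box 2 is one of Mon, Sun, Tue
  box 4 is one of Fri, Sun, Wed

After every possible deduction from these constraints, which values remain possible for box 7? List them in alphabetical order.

Sat, Sun

box 5 must be Thu (only option left). Eliminate Thu elsewhere: box 3, box 6, box 7.
box 6 must be Mon (only option left). Remove Mon from box 2.
No further eliminations apply; box 7 can still be any of Sat, Sun.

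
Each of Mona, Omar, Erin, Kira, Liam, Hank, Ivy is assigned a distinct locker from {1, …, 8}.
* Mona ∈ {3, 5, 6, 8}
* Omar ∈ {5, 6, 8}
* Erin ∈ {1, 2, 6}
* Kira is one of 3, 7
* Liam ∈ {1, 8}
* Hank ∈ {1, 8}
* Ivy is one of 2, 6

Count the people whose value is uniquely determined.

3

The 7 variables together cover exactly {1, 2, 3, 5, 6, 7, 8} — 7 values for 7 variables — and 7 appears only in Kira's list, so Kira = 7.
The 6 still-open variables together cover exactly {1, 2, 3, 5, 6, 8} — 6 values for 6 variables — and 3 appears only in Mona's list, so Mona = 3.
Among the 5 still-open variables, 5 fits only Omar (and all 5 values in {1, 2, 5, 6, 8} must be used), so Omar = 5.
The 2 variables Liam and Hank are confined to {1, 8}, which locks those values in; drop them from Erin.
Determined: Mona=3, Omar=5, Kira=7. The other people each still have more than one consistent value. That makes 3.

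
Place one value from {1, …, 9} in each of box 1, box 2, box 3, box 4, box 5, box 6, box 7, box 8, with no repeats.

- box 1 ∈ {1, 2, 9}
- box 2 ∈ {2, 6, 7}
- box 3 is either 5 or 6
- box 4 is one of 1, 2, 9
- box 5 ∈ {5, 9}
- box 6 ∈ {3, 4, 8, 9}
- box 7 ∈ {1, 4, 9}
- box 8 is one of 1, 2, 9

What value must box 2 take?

7

box 1, box 4, box 8 share exactly the 3 values {1, 2, 9}; by pigeonhole those values go to them, so strike 1, 2, 9 from box 2, box 5, box 6, box 7.
box 5 has just one choice, so box 5 = 5. Strike 5 from box 3.
box 7 has just one choice, so box 7 = 4. Strike 4 from box 6.
box 3's domain is down to {6}, so box 3 = 6. Eliminate 6 elsewhere: box 2.
So box 2 = 7.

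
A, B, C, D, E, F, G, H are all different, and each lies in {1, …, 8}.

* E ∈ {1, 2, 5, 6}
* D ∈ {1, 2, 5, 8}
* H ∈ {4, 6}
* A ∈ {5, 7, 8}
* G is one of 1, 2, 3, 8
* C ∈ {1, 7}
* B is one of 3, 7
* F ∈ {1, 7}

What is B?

Among the 8 variables, 4 fits only H (and all 8 values in {1, 2, 3, 4, 5, 6, 7, 8} must be used), so H = 4.
Among the 7 still-open variables, 6 fits only E (and all 7 values in {1, 2, 3, 5, 6, 7, 8} must be used), so E = 6.
C and F between them cover only {1, 7} — a naked pair. Remove those values from A, B, D, G.
So B = 3.

3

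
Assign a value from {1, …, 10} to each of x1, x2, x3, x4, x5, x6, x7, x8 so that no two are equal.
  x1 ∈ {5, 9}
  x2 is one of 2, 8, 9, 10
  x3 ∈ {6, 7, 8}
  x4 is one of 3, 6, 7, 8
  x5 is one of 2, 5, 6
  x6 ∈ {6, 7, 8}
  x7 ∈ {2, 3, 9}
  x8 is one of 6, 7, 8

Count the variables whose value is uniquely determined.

The 8 variables together cover exactly {2, 3, 5, 6, 7, 8, 9, 10} — 8 values for 8 variables — and 10 appears only in x2's list, so x2 = 10.
x3, x6, x8 between them cover only {6, 7, 8} — a naked triple. Remove those values from x4, x5.
That leaves x4 = 3. Eliminate 3 elsewhere: x7.
Determined: x2=10, x4=3. The other variables each still have more than one consistent value. That makes 2.

2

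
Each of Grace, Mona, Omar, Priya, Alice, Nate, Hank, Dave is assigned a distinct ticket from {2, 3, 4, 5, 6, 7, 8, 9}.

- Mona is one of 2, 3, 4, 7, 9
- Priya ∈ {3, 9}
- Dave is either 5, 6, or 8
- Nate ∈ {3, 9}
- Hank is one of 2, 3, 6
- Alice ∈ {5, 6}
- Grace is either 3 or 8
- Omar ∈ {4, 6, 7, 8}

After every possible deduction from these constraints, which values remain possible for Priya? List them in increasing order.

3, 9

Priya and Nate share exactly the 2 values {3, 9}; by pigeonhole those values go to them, so strike 3, 9 from Grace, Mona, Hank.
Grace must be 8 (only option left). Strike 8 from Omar, Dave.
Alice and Dave share exactly the 2 values {5, 6}; by pigeonhole those values go to them, so strike 5, 6 from Omar, Hank.
Hank must be 2 (only option left). Eliminate 2 elsewhere: Mona.
No further eliminations apply; Priya can still be any of 3, 9.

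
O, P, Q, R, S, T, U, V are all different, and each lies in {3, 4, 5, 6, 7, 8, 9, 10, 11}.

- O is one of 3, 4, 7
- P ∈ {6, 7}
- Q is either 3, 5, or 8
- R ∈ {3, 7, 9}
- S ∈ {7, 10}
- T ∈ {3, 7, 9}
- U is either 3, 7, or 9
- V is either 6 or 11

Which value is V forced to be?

The 3 variables R, T, U are confined to {3, 7, 9}, which locks those values in; drop them from O, P, Q, S.
O has just one choice, so O = 4.
P has just one choice, so P = 6. Eliminate 6 elsewhere: V.
So V = 11.

11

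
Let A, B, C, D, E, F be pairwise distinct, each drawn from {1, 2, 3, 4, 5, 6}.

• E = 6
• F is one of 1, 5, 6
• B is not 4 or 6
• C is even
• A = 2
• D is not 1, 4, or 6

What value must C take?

A must be 2 (only option left). Strike 2 from B, C, D.
E must be 6 (only option left). Eliminate 6 elsewhere: C, F.
So C = 4.

4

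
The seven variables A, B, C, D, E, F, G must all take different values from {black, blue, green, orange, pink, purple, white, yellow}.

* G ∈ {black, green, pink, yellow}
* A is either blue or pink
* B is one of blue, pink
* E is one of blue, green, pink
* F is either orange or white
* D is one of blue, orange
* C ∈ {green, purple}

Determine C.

The 2 variables A and B are confined to {blue, pink}, which locks those values in; drop them from D, E, G.
That leaves D = orange. So F can't be orange.
E must be green (only option left). So C, G can't be green.
So C = purple.

purple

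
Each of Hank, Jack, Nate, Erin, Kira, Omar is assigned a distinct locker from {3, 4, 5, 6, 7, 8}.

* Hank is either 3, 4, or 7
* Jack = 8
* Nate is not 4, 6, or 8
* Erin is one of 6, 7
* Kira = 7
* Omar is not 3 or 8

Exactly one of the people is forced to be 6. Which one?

Jack's domain is down to {8}, so Jack = 8.
Kira has just one choice, so Kira = 7. Eliminate 7 elsewhere: Hank, Nate, Erin, Omar.
So 6 goes to Erin.

Erin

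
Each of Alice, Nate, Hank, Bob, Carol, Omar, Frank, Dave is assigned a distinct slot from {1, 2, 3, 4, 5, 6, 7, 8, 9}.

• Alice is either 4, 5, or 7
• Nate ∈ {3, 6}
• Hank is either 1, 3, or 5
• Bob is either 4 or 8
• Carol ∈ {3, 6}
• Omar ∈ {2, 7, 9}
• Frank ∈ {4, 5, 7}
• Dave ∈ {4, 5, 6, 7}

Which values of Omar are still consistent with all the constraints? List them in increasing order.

Nate and Carol between them cover only {3, 6} — a naked pair. Remove those values from Hank, Dave.
Alice, Frank, Dave share exactly the 3 values {4, 5, 7}; by pigeonhole those values go to them, so strike 4, 5, 7 from Hank, Bob, Omar.
That leaves Hank = 1.
Bob has just one choice, so Bob = 8.
No further eliminations apply; Omar can still be any of 2, 9.

2, 9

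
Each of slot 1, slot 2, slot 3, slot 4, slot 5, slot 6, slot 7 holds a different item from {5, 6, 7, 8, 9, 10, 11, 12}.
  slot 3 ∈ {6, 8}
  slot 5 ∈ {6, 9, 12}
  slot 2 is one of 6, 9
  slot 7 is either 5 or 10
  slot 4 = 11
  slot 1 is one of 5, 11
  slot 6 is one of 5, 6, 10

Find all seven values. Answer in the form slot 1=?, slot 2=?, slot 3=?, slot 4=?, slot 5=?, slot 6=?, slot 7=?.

slot 4 must be 11 (only option left). Remove 11 from slot 1.
slot 1 must be 5 (only option left). Eliminate 5 elsewhere: slot 6, slot 7.
slot 7's domain is down to {10}, so slot 7 = 10. So slot 6 can't be 10.
slot 6 must be 6 (only option left). Remove 6 from slot 2, slot 3, slot 5.
slot 2 has just one choice, so slot 2 = 9. So slot 5 can't be 9.
slot 3's domain is down to {8}, so slot 3 = 8.
slot 5's domain is down to {12}, so slot 5 = 12.

slot 1=5, slot 2=9, slot 3=8, slot 4=11, slot 5=12, slot 6=6, slot 7=10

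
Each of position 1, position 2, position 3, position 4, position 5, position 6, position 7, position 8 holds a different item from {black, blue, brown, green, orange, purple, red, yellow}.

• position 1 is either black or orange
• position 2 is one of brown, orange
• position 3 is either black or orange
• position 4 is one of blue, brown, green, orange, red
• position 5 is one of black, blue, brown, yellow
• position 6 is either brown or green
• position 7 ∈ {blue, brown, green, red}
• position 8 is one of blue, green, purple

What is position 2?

brown

Among the 8 variables, purple fits only position 8 (and all 8 values in {black, blue, brown, green, orange, purple, red, yellow} must be used), so position 8 = purple.
The 7 still-open variables draw from only 7 values {black, blue, brown, green, orange, red, yellow}, so each is used; only position 5 can be yellow, hence position 5 = yellow.
position 1 and position 3 between them cover only {black, orange} — a naked pair. Remove those values from position 2, position 4.
So position 2 = brown.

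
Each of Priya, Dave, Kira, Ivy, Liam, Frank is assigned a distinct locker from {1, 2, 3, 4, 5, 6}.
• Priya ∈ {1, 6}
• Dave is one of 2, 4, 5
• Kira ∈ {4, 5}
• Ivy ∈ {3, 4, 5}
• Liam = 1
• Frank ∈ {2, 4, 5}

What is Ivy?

3

Liam has just one choice, so Liam = 1. Remove 1 from Priya.
Priya's domain is down to {6}, so Priya = 6.
The 4 still-open variables together cover exactly {2, 3, 4, 5} — 4 values for 4 variables — and 3 appears only in Ivy's list, so Ivy = 3.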